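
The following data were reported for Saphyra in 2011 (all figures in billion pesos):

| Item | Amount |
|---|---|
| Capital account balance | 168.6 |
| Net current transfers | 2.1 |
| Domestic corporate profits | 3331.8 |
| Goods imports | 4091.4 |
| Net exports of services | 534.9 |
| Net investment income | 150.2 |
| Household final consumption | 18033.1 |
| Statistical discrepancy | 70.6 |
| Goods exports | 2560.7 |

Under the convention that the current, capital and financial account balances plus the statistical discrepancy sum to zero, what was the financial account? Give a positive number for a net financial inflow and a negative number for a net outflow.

Goods balance = 2560.7 - 4091.4 = -1530.7
Services balance = 534.9
Trade balance (goods + services) = -1530.7 + 534.9 = -995.8
Net primary income = 150.2
Net secondary income = 2.1
Current account = -995.8 + 150.2 + 2.1 = -843.5
Financial account = -(-843.5 + 168.6 + 70.6) = 604.3

604.3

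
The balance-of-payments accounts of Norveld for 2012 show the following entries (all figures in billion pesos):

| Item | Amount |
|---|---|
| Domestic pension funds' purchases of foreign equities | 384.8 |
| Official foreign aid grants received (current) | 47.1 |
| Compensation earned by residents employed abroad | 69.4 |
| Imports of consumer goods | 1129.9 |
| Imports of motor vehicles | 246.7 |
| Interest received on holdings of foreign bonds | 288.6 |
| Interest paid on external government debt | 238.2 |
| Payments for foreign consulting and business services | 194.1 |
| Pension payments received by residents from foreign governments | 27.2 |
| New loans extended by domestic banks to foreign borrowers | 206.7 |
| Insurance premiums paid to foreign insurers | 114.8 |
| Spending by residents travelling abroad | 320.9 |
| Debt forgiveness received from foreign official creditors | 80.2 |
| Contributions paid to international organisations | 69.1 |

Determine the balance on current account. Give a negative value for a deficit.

Goods: -1129.9 - 246.7 = -1376.6
Services: -194.1 - 320.9 - 114.8 = -629.8
Primary income: 69.4 + 288.6 - 238.2 = 119.8
Secondary income: 27.2 - 69.1 + 47.1 = 5.2
Current account = (-1376.6) + (-629.8) + 119.8 + 5.2 = -1881.4
(Excluded from the current account — financial account: domestic pension funds' purchases of foreign equities 384.8, new loans extended by domestic banks to foreign borrowers 206.7; capital account: debt forgiveness received from foreign official creditors 80.2.)

-1881.4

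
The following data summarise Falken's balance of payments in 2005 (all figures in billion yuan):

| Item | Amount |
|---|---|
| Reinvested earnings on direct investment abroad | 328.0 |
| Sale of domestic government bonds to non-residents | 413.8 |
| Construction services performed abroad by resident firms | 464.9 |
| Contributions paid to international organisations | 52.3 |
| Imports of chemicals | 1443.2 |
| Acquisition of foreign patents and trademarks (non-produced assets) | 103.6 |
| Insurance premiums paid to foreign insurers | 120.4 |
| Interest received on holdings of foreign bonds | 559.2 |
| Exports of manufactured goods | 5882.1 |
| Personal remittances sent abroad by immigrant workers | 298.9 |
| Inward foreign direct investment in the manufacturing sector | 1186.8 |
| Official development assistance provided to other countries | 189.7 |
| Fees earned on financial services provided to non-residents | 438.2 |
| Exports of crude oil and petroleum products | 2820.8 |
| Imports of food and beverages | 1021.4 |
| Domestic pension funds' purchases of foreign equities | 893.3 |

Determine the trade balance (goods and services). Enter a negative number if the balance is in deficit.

Goods: 2820.8 - 1443.2 + 5882.1 - 1021.4 = 6238.3
Services: 438.2 + 464.9 - 120.4 = 782.7
Trade balance = 6238.3 + 782.7 = 7021.0
(Excluded from the trade balance — primary income: reinvested earnings on direct investment abroad 328.0, interest received on holdings of foreign bonds 559.2; financial account: sale of domestic government bonds to non-residents 413.8, inward foreign direct investment in the manufacturing sector 1186.8, domestic pension funds' purchases of foreign equities 893.3; secondary income: contributions paid to international organisations 52.3, personal remittances sent abroad by immigrant workers 298.9, official development assistance provided to other countries 189.7; capital account: acquisition of foreign patents and trademarks (non-produced assets) 103.6.)

7021.0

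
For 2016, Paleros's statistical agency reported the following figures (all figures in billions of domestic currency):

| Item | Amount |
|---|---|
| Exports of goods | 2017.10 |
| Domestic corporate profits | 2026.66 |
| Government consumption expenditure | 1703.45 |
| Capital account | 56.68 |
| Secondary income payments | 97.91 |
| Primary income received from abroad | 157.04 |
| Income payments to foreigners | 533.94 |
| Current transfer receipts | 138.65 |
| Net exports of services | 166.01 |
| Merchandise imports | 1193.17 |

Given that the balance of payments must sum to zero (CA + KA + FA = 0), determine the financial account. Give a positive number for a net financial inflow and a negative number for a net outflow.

-710.46

Goods balance = 2017.10 - 1193.17 = 823.93
Services balance = 166.01
Trade balance (goods + services) = 823.93 + 166.01 = 989.94
Net primary income = 157.04 - 533.94 = -376.90
Net secondary income = 138.65 - 97.91 = 40.74
Current account = 989.94 + (-376.90) + 40.74 = 653.78
Financial account = -(653.78 + 56.68) = -710.46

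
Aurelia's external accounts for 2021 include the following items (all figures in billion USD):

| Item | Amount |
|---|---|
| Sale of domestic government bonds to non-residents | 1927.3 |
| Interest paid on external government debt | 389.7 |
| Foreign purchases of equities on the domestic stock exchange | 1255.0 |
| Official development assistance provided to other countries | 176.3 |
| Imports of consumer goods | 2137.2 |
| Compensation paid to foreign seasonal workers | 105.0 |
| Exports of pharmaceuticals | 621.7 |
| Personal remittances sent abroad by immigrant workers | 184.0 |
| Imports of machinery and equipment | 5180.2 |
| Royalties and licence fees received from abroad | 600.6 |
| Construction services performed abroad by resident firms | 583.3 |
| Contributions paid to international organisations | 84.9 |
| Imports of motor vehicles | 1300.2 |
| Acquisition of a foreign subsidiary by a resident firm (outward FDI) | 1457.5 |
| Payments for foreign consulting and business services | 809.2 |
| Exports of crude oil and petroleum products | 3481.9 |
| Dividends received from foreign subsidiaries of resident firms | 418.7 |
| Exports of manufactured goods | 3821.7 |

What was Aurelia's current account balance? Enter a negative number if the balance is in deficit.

Goods: -2137.2 + 3481.9 + 3821.7 - 5180.2 - 1300.2 + 621.7 = -692.3
Services: -809.2 + 600.6 + 583.3 = 374.7
Primary income: -389.7 + 418.7 - 105.0 = -76.0
Secondary income: -84.9 - 176.3 - 184.0 = -445.2
Current account = (-692.3) + 374.7 + (-76.0) + (-445.2) = -838.8
(Excluded from the current account — financial account: sale of domestic government bonds to non-residents 1927.3, foreign purchases of equities on the domestic stock exchange 1255.0, acquisition of a foreign subsidiary by a resident firm (outward FDI) 1457.5.)

-838.8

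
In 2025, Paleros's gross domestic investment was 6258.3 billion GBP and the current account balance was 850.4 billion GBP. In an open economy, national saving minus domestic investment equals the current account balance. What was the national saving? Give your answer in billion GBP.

S = I + CA = 6258.3 + 850.4 = 7108.7

7108.7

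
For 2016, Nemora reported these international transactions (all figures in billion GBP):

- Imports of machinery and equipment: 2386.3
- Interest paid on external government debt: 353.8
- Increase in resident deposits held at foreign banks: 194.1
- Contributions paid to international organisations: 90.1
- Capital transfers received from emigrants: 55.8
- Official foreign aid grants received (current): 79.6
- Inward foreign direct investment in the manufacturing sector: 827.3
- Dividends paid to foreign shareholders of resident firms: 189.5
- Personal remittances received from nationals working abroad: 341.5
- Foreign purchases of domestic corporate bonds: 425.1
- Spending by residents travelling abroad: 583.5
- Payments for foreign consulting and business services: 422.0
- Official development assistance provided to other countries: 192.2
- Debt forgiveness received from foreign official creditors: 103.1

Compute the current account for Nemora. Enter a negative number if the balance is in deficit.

Goods: -2386.3
Services: -583.5 - 422.0 = -1005.5
Primary income: -189.5 - 353.8 = -543.3
Secondary income: 79.6 - 90.1 - 192.2 + 341.5 = 138.8
Current account = (-2386.3) + (-1005.5) + (-543.3) + 138.8 = -3796.3
(Excluded from the current account — financial account: increase in resident deposits held at foreign banks 194.1, inward foreign direct investment in the manufacturing sector 827.3, foreign purchases of domestic corporate bonds 425.1; capital account: capital transfers received from emigrants 55.8, debt forgiveness received from foreign official creditors 103.1.)

-3796.3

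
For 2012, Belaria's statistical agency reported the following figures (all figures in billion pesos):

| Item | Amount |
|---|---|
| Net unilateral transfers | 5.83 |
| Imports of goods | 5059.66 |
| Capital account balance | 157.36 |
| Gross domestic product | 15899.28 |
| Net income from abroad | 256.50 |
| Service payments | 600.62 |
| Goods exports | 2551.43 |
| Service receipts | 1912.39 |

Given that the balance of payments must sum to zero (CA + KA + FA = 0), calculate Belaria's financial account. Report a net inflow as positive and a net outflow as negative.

776.77

Goods balance = 2551.43 - 5059.66 = -2508.23
Services balance = 1912.39 - 600.62 = 1311.77
Trade balance (goods + services) = -2508.23 + 1311.77 = -1196.46
Net primary income = 256.50
Net secondary income = 5.83
Current account = -1196.46 + 256.50 + 5.83 = -934.13
Financial account = -(-934.13 + 157.36) = 776.77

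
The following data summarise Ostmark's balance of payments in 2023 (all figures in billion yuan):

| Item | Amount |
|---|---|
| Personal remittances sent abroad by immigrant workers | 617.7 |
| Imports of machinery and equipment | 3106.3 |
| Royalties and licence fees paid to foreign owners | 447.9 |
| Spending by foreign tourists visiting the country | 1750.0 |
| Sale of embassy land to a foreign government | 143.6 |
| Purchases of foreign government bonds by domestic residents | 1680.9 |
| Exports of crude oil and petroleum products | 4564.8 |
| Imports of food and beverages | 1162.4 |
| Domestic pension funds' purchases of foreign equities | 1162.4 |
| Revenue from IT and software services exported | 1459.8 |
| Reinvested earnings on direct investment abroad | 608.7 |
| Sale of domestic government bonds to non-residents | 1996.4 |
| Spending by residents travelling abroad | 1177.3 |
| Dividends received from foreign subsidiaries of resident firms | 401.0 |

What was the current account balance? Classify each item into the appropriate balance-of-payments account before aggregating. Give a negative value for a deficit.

2272.7

Goods: -1162.4 - 3106.3 + 4564.8 = 296.1
Services: -447.9 - 1177.3 + 1750.0 + 1459.8 = 1584.6
Primary income: 401.0 + 608.7 = 1009.7
Secondary income: -617.7
Current account = 296.1 + 1584.6 + 1009.7 + (-617.7) = 2272.7
(Excluded from the current account — capital account: sale of embassy land to a foreign government 143.6; financial account: purchases of foreign government bonds by domestic residents 1680.9, domestic pension funds' purchases of foreign equities 1162.4, sale of domestic government bonds to non-residents 1996.4.)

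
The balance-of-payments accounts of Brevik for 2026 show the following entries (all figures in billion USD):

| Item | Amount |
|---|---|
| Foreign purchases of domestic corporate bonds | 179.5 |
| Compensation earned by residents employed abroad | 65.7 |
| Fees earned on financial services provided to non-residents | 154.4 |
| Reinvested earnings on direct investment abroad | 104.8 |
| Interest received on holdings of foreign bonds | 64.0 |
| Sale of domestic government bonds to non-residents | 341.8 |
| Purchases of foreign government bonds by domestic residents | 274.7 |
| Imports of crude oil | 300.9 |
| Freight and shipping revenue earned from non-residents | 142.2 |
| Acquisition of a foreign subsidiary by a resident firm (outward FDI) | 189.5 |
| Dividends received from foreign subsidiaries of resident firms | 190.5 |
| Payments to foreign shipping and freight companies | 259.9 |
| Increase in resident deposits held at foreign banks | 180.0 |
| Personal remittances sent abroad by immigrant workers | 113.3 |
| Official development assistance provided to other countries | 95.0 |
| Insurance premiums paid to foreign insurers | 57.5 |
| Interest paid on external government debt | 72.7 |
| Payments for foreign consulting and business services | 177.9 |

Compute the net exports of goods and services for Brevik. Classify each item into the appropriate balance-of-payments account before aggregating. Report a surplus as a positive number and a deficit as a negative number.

-499.6

Goods: -300.9
Services: 142.2 - 177.9 - 259.9 + 154.4 - 57.5 = -198.7
Trade balance = -300.9 + (-198.7) = -499.6
(Excluded from the trade balance — financial account: foreign purchases of domestic corporate bonds 179.5, sale of domestic government bonds to non-residents 341.8, purchases of foreign government bonds by domestic residents 274.7, acquisition of a foreign subsidiary by a resident firm (outward FDI) 189.5, increase in resident deposits held at foreign banks 180.0; primary income: compensation earned by residents employed abroad 65.7, reinvested earnings on direct investment abroad 104.8, interest received on holdings of foreign bonds 64.0, dividends received from foreign subsidiaries of resident firms 190.5, interest paid on external government debt 72.7; secondary income: personal remittances sent abroad by immigrant workers 113.3, official development assistance provided to other countries 95.0.)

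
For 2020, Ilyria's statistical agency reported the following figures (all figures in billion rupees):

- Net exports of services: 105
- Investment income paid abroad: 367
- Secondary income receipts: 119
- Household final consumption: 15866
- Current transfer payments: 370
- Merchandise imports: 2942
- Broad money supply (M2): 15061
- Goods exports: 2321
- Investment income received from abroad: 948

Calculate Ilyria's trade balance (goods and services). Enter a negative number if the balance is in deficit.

-516

Goods balance = 2321 - 2942 = -621
Services balance = 105
Trade balance (goods + services) = -621 + 105 = -516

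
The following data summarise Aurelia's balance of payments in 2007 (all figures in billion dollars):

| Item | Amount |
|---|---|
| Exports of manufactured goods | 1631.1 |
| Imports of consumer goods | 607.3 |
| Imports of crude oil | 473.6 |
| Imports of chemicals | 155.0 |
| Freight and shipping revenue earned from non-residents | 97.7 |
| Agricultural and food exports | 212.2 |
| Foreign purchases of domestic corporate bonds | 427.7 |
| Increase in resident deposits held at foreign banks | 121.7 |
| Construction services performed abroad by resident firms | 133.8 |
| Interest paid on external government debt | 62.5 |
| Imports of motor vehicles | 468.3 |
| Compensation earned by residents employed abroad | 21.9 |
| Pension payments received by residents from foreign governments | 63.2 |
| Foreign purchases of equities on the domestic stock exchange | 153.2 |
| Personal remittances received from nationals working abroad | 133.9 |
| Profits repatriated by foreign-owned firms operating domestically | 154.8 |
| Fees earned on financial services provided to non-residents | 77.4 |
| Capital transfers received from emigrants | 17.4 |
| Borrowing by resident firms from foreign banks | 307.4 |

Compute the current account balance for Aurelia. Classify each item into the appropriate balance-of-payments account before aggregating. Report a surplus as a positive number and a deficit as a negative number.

449.7

Goods: 1631.1 - 468.3 - 473.6 - 607.3 + 212.2 - 155.0 = 139.1
Services: 133.8 + 97.7 + 77.4 = 308.9
Primary income: 21.9 - 62.5 - 154.8 = -195.4
Secondary income: 133.9 + 63.2 = 197.1
Current account = 139.1 + 308.9 + (-195.4) + 197.1 = 449.7
(Excluded from the current account — financial account: foreign purchases of domestic corporate bonds 427.7, increase in resident deposits held at foreign banks 121.7, foreign purchases of equities on the domestic stock exchange 153.2, borrowing by resident firms from foreign banks 307.4; capital account: capital transfers received from emigrants 17.4.)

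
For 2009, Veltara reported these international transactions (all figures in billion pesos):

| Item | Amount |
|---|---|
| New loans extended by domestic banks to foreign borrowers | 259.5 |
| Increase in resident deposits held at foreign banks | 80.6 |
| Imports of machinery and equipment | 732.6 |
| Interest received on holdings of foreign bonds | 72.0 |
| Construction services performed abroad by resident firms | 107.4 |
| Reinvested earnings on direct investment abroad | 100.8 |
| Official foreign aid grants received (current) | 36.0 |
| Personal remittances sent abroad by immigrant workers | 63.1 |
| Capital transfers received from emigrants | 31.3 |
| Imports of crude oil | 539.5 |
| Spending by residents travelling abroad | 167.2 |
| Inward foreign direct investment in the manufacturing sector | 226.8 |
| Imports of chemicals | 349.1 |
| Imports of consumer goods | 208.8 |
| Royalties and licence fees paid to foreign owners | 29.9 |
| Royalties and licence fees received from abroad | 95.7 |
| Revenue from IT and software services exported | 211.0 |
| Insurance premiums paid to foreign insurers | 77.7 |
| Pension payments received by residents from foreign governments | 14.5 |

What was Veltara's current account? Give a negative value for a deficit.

-1530.5

Goods: -539.5 - 208.8 - 732.6 - 349.1 = -1830.0
Services: 95.7 - 167.2 - 29.9 + 211.0 - 77.7 + 107.4 = 139.3
Primary income: 100.8 + 72.0 = 172.8
Secondary income: -63.1 + 14.5 + 36.0 = -12.6
Current account = (-1830.0) + 139.3 + 172.8 + (-12.6) = -1530.5
(Excluded from the current account — financial account: new loans extended by domestic banks to foreign borrowers 259.5, increase in resident deposits held at foreign banks 80.6, inward foreign direct investment in the manufacturing sector 226.8; capital account: capital transfers received from emigrants 31.3.)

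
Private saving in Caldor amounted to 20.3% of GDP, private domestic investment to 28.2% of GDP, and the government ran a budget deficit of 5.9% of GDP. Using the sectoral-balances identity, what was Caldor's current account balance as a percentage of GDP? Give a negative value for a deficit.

-13.8

By the sectoral-balances identity, CA = (S_private - I) + (T - G).
Private balance = 20.3 - 28.2 = -7.9
Government balance (T - G) = -5.9
CA = -7.9 + (-5.9) = -13.8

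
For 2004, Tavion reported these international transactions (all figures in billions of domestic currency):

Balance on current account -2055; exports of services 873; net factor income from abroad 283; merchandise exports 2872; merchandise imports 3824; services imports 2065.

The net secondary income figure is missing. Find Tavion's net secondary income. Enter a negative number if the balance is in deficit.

Current account = goods balance + services balance + net primary income + net secondary income
Sum of the known components = -1861
Net secondary income = CA - (known components) = -2055 - (-1861) = -194

-194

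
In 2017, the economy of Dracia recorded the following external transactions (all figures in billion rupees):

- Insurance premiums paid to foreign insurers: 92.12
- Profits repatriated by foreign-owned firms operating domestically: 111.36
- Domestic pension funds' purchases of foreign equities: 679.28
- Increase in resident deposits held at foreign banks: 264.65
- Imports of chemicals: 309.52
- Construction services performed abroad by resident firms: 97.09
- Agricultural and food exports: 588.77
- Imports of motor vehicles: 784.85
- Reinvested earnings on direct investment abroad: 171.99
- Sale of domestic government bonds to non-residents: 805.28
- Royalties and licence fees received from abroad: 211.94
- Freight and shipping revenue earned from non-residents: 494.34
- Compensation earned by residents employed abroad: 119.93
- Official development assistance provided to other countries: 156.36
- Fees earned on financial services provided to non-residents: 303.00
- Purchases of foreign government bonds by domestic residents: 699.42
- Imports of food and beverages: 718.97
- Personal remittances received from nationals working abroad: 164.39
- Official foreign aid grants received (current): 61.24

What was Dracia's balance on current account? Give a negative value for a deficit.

Goods: 588.77 - 718.97 - 309.52 - 784.85 = -1224.57
Services: -92.12 + 494.34 + 97.09 + 211.94 + 303.00 = 1014.25
Primary income: 119.93 + 171.99 - 111.36 = 180.56
Secondary income: -156.36 + 164.39 + 61.24 = 69.27
Current account = (-1224.57) + 1014.25 + 180.56 + 69.27 = 39.51
(Excluded from the current account — financial account: domestic pension funds' purchases of foreign equities 679.28, increase in resident deposits held at foreign banks 264.65, sale of domestic government bonds to non-residents 805.28, purchases of foreign government bonds by domestic residents 699.42.)

39.51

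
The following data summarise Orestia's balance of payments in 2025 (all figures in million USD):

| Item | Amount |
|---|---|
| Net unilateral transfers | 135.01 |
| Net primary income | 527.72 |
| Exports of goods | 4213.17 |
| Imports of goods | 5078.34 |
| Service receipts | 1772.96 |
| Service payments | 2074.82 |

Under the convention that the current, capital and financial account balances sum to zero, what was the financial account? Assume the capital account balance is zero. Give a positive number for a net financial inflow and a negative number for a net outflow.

504.30

Goods balance = 4213.17 - 5078.34 = -865.17
Services balance = 1772.96 - 2074.82 = -301.86
Trade balance (goods + services) = -865.17 + (-301.86) = -1167.03
Net primary income = 527.72
Net secondary income = 135.01
Current account = -1167.03 + 527.72 + 135.01 = -504.30
Financial account = -(-504.30) = 504.30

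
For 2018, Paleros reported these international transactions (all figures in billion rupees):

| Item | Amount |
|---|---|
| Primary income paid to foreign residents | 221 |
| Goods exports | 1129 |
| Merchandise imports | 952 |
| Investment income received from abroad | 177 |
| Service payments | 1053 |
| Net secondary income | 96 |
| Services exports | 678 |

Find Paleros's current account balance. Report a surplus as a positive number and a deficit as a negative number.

-146

Goods balance = 1129 - 952 = 177
Services balance = 678 - 1053 = -375
Trade balance (goods + services) = 177 + (-375) = -198
Net primary income = 177 - 221 = -44
Net secondary income = 96
Current account = -198 + (-44) + 96 = -146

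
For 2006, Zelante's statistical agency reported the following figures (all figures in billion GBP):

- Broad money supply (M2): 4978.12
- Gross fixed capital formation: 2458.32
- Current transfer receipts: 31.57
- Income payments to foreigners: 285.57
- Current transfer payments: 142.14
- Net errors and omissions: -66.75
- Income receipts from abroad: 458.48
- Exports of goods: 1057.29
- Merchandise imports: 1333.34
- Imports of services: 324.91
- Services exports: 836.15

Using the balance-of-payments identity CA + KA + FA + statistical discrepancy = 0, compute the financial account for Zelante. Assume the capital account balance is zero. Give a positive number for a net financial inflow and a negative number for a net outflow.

Goods balance = 1057.29 - 1333.34 = -276.05
Services balance = 836.15 - 324.91 = 511.24
Trade balance (goods + services) = -276.05 + 511.24 = 235.19
Net primary income = 458.48 - 285.57 = 172.91
Net secondary income = 31.57 - 142.14 = -110.57
Current account = 235.19 + 172.91 + (-110.57) = 297.53
Financial account = -(297.53 + (-66.75)) = -230.78

-230.78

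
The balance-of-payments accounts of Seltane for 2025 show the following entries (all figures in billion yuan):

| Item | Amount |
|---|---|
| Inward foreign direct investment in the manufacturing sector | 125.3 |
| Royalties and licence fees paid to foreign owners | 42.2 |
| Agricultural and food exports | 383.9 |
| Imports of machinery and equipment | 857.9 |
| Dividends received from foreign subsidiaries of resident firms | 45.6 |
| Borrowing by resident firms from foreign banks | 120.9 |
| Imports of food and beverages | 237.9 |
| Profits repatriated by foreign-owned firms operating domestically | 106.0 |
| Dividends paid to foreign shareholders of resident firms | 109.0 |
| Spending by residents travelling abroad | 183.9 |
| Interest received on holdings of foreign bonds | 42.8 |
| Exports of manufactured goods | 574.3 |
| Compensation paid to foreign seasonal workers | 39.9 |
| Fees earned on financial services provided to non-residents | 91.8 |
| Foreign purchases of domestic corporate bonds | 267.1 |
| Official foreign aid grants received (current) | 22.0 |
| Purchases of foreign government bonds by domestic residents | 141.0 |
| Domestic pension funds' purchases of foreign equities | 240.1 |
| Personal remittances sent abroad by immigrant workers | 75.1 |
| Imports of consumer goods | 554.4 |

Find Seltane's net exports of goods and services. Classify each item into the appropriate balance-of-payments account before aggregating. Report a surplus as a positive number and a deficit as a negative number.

-826.3

Goods: -857.9 + 574.3 + 383.9 - 237.9 - 554.4 = -692.0
Services: -183.9 + 91.8 - 42.2 = -134.3
Trade balance = -692.0 + (-134.3) = -826.3
(Excluded from the trade balance — financial account: inward foreign direct investment in the manufacturing sector 125.3, borrowing by resident firms from foreign banks 120.9, foreign purchases of domestic corporate bonds 267.1, purchases of foreign government bonds by domestic residents 141.0, domestic pension funds' purchases of foreign equities 240.1; primary income: dividends received from foreign subsidiaries of resident firms 45.6, profits repatriated by foreign-owned firms operating domestically 106.0, dividends paid to foreign shareholders of resident firms 109.0, interest received on holdings of foreign bonds 42.8, compensation paid to foreign seasonal workers 39.9; secondary income: official foreign aid grants received (current) 22.0, personal remittances sent abroad by immigrant workers 75.1.)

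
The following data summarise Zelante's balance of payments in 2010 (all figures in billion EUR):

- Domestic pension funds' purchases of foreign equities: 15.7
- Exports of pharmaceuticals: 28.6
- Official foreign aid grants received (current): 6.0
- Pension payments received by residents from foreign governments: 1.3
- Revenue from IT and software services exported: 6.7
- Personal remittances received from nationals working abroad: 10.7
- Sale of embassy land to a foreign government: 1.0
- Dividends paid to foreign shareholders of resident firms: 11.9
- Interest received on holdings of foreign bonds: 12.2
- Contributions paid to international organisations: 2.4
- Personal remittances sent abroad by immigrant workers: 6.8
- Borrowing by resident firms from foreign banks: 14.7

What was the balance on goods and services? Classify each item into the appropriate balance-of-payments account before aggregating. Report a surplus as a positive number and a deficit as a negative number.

35.3

Goods: 28.6
Services: 6.7
Trade balance = 28.6 + 6.7 = 35.3
(Excluded from the trade balance — financial account: domestic pension funds' purchases of foreign equities 15.7, borrowing by resident firms from foreign banks 14.7; secondary income: official foreign aid grants received (current) 6.0, pension payments received by residents from foreign governments 1.3, personal remittances received from nationals working abroad 10.7, contributions paid to international organisations 2.4, personal remittances sent abroad by immigrant workers 6.8; capital account: sale of embassy land to a foreign government 1.0; primary income: dividends paid to foreign shareholders of resident firms 11.9, interest received on holdings of foreign bonds 12.2.)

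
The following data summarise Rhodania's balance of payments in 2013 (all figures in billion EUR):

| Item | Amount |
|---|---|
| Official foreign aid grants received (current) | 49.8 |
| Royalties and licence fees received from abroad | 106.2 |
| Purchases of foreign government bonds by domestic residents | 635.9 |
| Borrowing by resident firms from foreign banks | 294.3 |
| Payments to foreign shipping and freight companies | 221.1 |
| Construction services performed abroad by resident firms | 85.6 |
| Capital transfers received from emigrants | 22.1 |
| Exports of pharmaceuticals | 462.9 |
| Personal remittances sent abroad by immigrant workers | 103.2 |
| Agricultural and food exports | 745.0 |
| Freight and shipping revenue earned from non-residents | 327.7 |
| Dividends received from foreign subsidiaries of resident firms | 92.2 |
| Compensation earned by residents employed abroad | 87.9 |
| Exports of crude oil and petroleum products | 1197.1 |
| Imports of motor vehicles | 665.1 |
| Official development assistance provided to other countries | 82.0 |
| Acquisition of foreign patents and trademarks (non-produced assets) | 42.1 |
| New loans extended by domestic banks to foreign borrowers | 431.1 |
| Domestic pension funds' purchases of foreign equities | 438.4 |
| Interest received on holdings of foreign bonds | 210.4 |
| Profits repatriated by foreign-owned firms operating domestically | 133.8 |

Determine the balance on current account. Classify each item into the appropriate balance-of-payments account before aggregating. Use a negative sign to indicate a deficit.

2159.6

Goods: -665.1 + 745.0 + 462.9 + 1197.1 = 1739.9
Services: 327.7 + 106.2 + 85.6 - 221.1 = 298.4
Primary income: 210.4 + 87.9 + 92.2 - 133.8 = 256.7
Secondary income: -82.0 + 49.8 - 103.2 = -135.4
Current account = 1739.9 + 298.4 + 256.7 + (-135.4) = 2159.6
(Excluded from the current account — financial account: purchases of foreign government bonds by domestic residents 635.9, borrowing by resident firms from foreign banks 294.3, new loans extended by domestic banks to foreign borrowers 431.1, domestic pension funds' purchases of foreign equities 438.4; capital account: capital transfers received from emigrants 22.1, acquisition of foreign patents and trademarks (non-produced assets) 42.1.)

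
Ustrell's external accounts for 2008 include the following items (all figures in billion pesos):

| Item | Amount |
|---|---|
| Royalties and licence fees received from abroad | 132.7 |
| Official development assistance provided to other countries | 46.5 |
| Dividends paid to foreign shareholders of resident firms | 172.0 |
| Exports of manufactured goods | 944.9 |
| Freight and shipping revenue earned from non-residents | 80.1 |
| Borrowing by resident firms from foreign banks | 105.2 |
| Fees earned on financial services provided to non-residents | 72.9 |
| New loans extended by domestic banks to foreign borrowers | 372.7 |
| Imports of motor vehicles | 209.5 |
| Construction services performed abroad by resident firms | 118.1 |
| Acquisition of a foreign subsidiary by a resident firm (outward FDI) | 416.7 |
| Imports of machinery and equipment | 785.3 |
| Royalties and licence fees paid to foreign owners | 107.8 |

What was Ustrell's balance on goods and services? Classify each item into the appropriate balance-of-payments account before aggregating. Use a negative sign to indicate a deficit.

Goods: 944.9 - 209.5 - 785.3 = -49.9
Services: 72.9 - 107.8 + 80.1 + 132.7 + 118.1 = 296.0
Trade balance = -49.9 + 296.0 = 246.1
(Excluded from the trade balance — secondary income: official development assistance provided to other countries 46.5; primary income: dividends paid to foreign shareholders of resident firms 172.0; financial account: borrowing by resident firms from foreign banks 105.2, new loans extended by domestic banks to foreign borrowers 372.7, acquisition of a foreign subsidiary by a resident firm (outward FDI) 416.7.)

246.1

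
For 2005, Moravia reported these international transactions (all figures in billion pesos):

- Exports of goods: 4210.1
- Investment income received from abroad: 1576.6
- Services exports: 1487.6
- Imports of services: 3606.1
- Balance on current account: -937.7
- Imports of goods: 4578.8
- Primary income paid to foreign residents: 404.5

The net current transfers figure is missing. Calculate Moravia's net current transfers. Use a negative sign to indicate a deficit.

Current account = goods balance + services balance + net primary income + net secondary income
Sum of the known components = -1315.1
Net current transfers = CA - (known components) = -937.7 - (-1315.1) = 377.4

377.4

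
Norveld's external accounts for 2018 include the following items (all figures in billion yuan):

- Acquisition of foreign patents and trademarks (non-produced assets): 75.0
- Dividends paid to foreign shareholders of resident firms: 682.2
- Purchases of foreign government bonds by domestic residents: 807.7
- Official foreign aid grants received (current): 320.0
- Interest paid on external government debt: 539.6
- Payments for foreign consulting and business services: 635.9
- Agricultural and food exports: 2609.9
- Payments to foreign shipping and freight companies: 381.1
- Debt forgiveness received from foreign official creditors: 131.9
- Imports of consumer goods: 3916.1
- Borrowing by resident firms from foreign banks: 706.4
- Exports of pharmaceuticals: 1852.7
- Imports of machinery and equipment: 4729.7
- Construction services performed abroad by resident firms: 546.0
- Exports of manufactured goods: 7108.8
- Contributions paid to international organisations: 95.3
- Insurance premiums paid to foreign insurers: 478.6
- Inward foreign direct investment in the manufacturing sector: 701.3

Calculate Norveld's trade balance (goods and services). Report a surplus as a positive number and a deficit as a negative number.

1976.0

Goods: 7108.8 + 1852.7 - 3916.1 - 4729.7 + 2609.9 = 2925.6
Services: 546.0 - 478.6 - 381.1 - 635.9 = -949.6
Trade balance = 2925.6 + (-949.6) = 1976.0
(Excluded from the trade balance — capital account: acquisition of foreign patents and trademarks (non-produced assets) 75.0, debt forgiveness received from foreign official creditors 131.9; primary income: dividends paid to foreign shareholders of resident firms 682.2, interest paid on external government debt 539.6; financial account: purchases of foreign government bonds by domestic residents 807.7, borrowing by resident firms from foreign banks 706.4, inward foreign direct investment in the manufacturing sector 701.3; secondary income: official foreign aid grants received (current) 320.0, contributions paid to international organisations 95.3.)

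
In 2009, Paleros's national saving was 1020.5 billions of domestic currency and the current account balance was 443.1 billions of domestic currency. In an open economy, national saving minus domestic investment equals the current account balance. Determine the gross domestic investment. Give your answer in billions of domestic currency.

577.4

S - I = CA (net lending to the rest of the world).
I = S - CA = 1020.5 - 443.1 = 577.4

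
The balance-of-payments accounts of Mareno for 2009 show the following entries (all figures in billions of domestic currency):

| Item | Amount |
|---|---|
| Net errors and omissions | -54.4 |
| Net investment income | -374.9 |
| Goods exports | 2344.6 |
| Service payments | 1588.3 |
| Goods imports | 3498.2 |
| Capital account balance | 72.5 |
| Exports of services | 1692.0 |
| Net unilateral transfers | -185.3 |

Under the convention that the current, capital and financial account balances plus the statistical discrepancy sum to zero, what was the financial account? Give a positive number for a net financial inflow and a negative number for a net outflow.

Goods balance = 2344.6 - 3498.2 = -1153.6
Services balance = 1692.0 - 1588.3 = 103.7
Trade balance (goods + services) = -1153.6 + 103.7 = -1049.9
Net primary income = -374.9
Net secondary income = -185.3
Current account = -1049.9 + (-374.9) + (-185.3) = -1610.1
Financial account = -(-1610.1 + 72.5 + (-54.4)) = 1592.0

1592.0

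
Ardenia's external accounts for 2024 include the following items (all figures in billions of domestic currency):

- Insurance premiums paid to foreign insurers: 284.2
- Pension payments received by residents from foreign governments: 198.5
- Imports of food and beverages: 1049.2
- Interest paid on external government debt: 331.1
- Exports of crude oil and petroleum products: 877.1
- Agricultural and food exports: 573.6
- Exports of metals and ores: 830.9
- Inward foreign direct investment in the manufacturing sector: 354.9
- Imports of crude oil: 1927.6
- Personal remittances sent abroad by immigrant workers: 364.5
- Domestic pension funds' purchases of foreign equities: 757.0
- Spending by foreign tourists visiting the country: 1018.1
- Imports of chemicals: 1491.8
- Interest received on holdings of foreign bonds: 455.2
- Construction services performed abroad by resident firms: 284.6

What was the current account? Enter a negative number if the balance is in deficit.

Goods: -1049.2 + 573.6 - 1491.8 + 830.9 + 877.1 - 1927.6 = -2187.0
Services: -284.2 + 1018.1 + 284.6 = 1018.5
Primary income: -331.1 + 455.2 = 124.1
Secondary income: 198.5 - 364.5 = -166.0
Current account = (-2187.0) + 1018.5 + 124.1 + (-166.0) = -1210.4
(Excluded from the current account — financial account: inward foreign direct investment in the manufacturing sector 354.9, domestic pension funds' purchases of foreign equities 757.0.)

-1210.4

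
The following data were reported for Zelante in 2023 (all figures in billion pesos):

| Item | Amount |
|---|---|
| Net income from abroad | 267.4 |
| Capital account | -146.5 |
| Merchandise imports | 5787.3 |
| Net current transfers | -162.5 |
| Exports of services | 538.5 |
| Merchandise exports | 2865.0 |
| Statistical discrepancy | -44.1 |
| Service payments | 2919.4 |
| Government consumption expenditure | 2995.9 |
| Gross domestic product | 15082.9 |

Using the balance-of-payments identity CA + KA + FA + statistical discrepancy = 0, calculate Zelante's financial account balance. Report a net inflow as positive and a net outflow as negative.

Goods balance = 2865.0 - 5787.3 = -2922.3
Services balance = 538.5 - 2919.4 = -2380.9
Trade balance (goods + services) = -2922.3 + (-2380.9) = -5303.2
Net primary income = 267.4
Net secondary income = -162.5
Current account = -5303.2 + 267.4 + (-162.5) = -5198.3
Financial account = -(-5198.3 + (-146.5) + (-44.1)) = 5388.9

5388.9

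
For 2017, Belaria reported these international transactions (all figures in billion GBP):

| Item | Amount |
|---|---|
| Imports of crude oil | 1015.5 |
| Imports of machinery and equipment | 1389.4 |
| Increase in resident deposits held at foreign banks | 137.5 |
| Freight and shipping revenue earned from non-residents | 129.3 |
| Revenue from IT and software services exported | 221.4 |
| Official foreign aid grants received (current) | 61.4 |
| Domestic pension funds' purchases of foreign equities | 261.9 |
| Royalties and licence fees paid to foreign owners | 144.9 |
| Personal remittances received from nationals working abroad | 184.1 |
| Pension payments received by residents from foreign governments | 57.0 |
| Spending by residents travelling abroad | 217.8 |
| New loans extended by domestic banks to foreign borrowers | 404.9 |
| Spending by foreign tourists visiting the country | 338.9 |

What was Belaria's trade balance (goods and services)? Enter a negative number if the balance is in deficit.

-2078.0

Goods: -1015.5 - 1389.4 = -2404.9
Services: -217.8 + 129.3 - 144.9 + 338.9 + 221.4 = 326.9
Trade balance = -2404.9 + 326.9 = -2078.0
(Excluded from the trade balance — financial account: increase in resident deposits held at foreign banks 137.5, domestic pension funds' purchases of foreign equities 261.9, new loans extended by domestic banks to foreign borrowers 404.9; secondary income: official foreign aid grants received (current) 61.4, personal remittances received from nationals working abroad 184.1, pension payments received by residents from foreign governments 57.0.)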